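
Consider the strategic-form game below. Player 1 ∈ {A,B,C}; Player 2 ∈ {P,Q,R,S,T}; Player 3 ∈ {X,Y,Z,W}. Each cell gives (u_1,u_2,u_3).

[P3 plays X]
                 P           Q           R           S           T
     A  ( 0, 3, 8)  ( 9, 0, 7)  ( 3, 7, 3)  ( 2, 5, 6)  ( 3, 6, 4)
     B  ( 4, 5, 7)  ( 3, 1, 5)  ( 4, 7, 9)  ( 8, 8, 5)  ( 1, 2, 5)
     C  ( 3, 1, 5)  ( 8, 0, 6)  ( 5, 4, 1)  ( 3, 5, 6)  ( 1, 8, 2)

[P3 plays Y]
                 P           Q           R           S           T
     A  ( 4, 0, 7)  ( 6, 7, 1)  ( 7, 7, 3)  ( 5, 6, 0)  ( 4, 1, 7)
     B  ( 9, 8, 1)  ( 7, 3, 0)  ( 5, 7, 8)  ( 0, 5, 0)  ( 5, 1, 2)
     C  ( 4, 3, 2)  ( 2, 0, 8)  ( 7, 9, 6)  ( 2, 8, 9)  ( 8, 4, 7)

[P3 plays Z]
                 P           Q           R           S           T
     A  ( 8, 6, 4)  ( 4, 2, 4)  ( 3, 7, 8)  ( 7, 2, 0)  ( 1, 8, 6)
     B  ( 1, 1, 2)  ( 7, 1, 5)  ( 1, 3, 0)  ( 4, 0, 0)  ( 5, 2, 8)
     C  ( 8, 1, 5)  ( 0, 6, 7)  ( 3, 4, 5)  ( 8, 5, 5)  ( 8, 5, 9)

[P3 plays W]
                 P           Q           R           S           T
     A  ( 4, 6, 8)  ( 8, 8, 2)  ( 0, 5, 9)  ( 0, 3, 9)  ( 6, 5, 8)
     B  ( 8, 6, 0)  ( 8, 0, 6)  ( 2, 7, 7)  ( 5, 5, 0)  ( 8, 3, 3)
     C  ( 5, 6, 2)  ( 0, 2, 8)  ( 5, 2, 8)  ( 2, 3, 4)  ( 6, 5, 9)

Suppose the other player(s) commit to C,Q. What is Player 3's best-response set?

P3 best: {Y,W}

u_3(X vs C,Q) = 6
u_3(Y vs C,Q) = 8
u_3(Z vs C,Q) = 7
u_3(W vs C,Q) = 8
max payoff 8 at {Y,W}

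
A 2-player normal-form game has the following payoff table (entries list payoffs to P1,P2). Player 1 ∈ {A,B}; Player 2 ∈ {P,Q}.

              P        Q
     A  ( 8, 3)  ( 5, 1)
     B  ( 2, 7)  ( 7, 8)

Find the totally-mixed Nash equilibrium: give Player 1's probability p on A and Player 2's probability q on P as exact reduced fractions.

P1 mixes 1/3 on A; P2 mixes 1/4 on P

P1 indiff ⇒ q·8+(1-q)·5 = q·2+(1-q)·7 ⇒ q(6) = (1-q)(2) ⇒ q = 1/4
P2 indiff ⇒ p·3+(1-p)·7 = p·1+(1-p)·8 ⇒ p(2) = (1-p)(1) ⇒ p = 1/3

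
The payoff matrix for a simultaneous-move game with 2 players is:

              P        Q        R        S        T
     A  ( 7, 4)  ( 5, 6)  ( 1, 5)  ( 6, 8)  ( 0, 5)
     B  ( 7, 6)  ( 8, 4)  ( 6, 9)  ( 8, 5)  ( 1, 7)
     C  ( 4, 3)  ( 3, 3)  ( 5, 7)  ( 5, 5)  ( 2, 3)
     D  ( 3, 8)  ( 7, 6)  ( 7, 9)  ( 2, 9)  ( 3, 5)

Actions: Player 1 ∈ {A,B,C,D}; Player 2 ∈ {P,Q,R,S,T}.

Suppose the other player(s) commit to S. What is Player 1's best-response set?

u_1(A vs S) = 6
u_1(B vs S) = 8
u_1(C vs S) = 5
u_1(D vs S) = 2
max payoff 8 at {B}

BR_1 = {B}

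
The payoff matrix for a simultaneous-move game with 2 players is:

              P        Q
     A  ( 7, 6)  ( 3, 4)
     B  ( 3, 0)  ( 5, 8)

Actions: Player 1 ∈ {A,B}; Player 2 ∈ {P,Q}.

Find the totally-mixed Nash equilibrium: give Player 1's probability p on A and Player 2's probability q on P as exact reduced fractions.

P1 indiff ⇒ q·7+(1-q)·3 = q·3+(1-q)·5 ⇒ q(4) = (1-q)(2) ⇒ q = 1/3
P2 indiff ⇒ p·6+(1-p)·0 = p·4+(1-p)·8 ⇒ p(2) = (1-p)(8) ⇒ p = 4/5

(p,q) = (4/5, 1/3)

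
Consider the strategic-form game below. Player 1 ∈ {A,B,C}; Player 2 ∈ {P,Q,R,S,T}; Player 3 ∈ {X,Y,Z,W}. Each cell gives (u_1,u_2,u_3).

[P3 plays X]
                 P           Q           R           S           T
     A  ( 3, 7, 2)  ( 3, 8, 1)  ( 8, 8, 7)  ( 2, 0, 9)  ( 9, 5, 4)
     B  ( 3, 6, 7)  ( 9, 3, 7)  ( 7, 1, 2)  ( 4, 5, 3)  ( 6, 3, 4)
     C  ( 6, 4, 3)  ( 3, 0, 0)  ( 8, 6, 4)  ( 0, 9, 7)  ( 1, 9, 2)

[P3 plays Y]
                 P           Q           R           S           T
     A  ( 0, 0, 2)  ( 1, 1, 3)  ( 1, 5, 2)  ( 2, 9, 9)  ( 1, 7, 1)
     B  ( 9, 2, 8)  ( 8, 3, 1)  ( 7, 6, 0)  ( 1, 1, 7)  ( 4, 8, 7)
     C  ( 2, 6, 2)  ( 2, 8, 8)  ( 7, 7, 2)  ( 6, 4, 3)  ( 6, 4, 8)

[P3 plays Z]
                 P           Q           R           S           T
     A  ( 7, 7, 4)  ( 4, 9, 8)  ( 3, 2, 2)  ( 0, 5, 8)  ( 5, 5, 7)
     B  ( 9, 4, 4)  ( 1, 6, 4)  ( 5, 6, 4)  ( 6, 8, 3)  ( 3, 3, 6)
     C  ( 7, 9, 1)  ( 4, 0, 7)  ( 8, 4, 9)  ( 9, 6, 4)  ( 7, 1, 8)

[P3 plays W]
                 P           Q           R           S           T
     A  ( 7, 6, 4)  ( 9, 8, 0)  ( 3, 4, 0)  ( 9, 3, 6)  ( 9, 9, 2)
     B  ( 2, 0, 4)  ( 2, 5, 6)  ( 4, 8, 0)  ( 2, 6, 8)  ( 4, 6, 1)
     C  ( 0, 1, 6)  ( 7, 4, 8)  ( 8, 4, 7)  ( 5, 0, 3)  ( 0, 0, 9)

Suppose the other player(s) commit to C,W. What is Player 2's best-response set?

BR_2 = {Q,R}

u_2(P vs C,W) = 1
u_2(Q vs C,W) = 4
u_2(R vs C,W) = 4
u_2(S vs C,W) = 0
u_2(T vs C,W) = 0
max payoff 4 at {Q,R}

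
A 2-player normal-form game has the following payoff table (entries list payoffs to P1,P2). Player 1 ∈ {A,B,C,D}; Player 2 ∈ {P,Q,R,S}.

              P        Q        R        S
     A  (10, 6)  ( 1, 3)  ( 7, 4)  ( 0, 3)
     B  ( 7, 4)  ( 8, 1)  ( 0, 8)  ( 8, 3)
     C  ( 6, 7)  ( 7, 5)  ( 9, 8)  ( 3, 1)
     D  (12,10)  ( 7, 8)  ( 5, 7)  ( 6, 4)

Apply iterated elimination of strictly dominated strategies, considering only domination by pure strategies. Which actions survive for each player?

Survivors P1:{A,C,D} P2:{P,R}

P2 drop Q (P beats it: A:6>3 B:4>1 C:7>5 D:10>8)
P2 drop S (P beats it: A:6>3 B:4>3 C:7>1 D:10>4)
P1 drop B (A beats it: P:10>7 R:7>0)
P1→{A,C,D} P2→{P,R}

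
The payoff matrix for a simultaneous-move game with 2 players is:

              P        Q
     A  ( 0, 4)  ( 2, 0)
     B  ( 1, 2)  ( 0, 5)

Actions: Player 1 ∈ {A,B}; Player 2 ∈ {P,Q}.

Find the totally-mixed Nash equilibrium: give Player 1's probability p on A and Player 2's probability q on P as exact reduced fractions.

P1 mixes 3/7 on A; P2 mixes 2/3 on P

P1 indiff ⇒ q·0+(1-q)·2 = q·1+(1-q)·0 ⇒ q(-1) = (1-q)(-2) ⇒ q = 2/3
P2 indiff ⇒ p·4+(1-p)·2 = p·0+(1-p)·5 ⇒ p(4) = (1-p)(3) ⇒ p = 3/7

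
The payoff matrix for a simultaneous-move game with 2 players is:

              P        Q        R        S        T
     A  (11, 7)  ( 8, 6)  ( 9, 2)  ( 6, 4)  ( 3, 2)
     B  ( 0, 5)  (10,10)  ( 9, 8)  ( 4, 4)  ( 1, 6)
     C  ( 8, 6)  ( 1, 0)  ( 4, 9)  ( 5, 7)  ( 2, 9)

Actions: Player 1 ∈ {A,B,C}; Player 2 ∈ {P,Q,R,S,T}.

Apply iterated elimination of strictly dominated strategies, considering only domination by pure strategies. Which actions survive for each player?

IESDS → P1:{A,B} P2:{P,Q}

P1 drop C (A beats it: P:11>8 Q:8>1 R:9>4 S:6>5 T:3>2)
P2 drop R (Q beats it: A:6>2 B:10>8)
P2 drop S (P beats it: A:7>4 B:5>4)
P2 drop T (Q beats it: A:6>2 B:10>6)
P1→{A,B} P2→{P,Q}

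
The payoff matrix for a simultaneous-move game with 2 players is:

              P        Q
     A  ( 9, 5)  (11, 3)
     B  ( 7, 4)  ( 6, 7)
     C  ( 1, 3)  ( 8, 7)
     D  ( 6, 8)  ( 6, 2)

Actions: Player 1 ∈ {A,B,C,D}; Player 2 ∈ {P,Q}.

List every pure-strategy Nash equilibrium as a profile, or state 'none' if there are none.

NE set: (A,P)

(A,P): NE
(A,Q): not NE [P2→P gives 5>3]
(B,P): not NE [P1→A gives 9>7; P2→Q gives 7>4]
(B,Q): not NE [P1→A gives 11>6]
(C,P): not NE [P1→A gives 9>1; P2→Q gives 7>3]
(C,Q): not NE [P1→A gives 11>8]
(D,P): not NE [P1→A gives 9>6]
(D,Q): not NE [P1→A gives 11>6; P2→P gives 8>2]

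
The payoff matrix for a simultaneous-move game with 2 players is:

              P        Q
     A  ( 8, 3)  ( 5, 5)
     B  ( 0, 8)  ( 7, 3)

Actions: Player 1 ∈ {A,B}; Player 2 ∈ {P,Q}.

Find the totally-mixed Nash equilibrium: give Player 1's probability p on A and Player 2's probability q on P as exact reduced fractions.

p=5/7, q=1/5

P1 indiff ⇒ q·8+(1-q)·5 = q·0+(1-q)·7 ⇒ q(8) = (1-q)(2) ⇒ q = 1/5
P2 indiff ⇒ p·3+(1-p)·8 = p·5+(1-p)·3 ⇒ p(-2) = (1-p)(-5) ⇒ p = 5/7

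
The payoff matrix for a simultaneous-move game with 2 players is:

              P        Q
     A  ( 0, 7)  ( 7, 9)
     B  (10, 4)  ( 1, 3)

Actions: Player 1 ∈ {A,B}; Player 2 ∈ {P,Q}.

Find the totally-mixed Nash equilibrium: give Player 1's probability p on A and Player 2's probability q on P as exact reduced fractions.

P1 indiff ⇒ q·0+(1-q)·7 = q·10+(1-q)·1 ⇒ q(-10) = (1-q)(-6) ⇒ q = 3/8
P2 indiff ⇒ p·7+(1-p)·4 = p·9+(1-p)·3 ⇒ p(-2) = (1-p)(-1) ⇒ p = 1/3

P1 mixes 1/3 on A; P2 mixes 3/8 on P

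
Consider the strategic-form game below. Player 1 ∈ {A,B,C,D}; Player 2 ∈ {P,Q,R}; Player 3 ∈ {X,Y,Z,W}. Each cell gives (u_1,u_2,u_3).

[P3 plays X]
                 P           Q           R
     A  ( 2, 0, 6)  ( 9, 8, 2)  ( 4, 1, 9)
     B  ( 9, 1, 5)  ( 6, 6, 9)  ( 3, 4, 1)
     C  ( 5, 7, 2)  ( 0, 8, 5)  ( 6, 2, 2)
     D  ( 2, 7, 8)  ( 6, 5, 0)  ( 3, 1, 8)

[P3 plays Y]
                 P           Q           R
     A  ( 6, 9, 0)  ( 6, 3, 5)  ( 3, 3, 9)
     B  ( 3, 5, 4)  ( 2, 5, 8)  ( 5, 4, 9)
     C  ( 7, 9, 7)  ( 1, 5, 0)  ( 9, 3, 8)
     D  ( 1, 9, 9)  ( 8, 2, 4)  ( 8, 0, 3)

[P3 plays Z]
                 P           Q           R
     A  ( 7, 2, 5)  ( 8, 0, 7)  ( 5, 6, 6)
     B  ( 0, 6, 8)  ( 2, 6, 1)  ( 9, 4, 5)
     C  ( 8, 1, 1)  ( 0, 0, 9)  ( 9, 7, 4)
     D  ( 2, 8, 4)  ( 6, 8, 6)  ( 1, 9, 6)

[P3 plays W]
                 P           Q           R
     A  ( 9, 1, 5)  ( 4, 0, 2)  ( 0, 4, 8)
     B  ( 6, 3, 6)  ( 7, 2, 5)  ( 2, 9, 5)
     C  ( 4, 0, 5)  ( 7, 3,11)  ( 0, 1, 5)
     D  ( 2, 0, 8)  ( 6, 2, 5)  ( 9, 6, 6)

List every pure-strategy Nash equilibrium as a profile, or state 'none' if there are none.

NE set: (C,P,Y), (C,Q,W)

(A,P,X): not NE [P1→B gives 9>2; P2→Q gives 8>0]
(A,P,Y): not NE [P1→C gives 7>6; P3→X gives 6>0]
(A,P,Z): not NE [P1→C gives 8>7; P2→R gives 6>2; P3→X gives 6>5]
(A,P,W): not NE [P2→R gives 4>1; P3→X gives 6>5]
(A,Q,X): not NE [P3→Z gives 7>2]
(A,Q,Y): not NE [P1→D gives 8>6; P2→P gives 9>3; P3→Z gives 7>5]
(A,Q,Z): not NE [P2→R gives 6>0]
(A,Q,W): not NE [P1→C gives 7>4; P2→R gives 4>0; P3→Z gives 7>2]
(A,R,X): not NE [P1→C gives 6>4; P2→Q gives 8>1]
(A,R,Y): not NE [P1→C gives 9>3; P2→P gives 9>3]
(A,R,Z): not NE [P1→C gives 9>5; P3→Y gives 9>6]
(A,R,W): not NE [P1→D gives 9>0; P3→Y gives 9>8]
(B,P,X): not NE [P2→Q gives 6>1; P3→Z gives 8>5]
(B,P,Y): not NE [P1→C gives 7>3; P3→Z gives 8>4]
(B,P,Z): not NE [P1→C gives 8>0]
(B,P,W): not NE [P1→A gives 9>6; P2→R gives 9>3; P3→Z gives 8>6]
(B,Q,X): not NE [P1→A gives 9>6]
(B,Q,Y): not NE [P1→D gives 8>2; P3→X gives 9>8]
(B,Q,Z): not NE [P1→A gives 8>2; P3→X gives 9>1]
(B,Q,W): not NE [P2→R gives 9>2; P3→X gives 9>5]
(B,R,X): not NE [P1→C gives 6>3; P2→Q gives 6>4; P3→Y gives 9>1]
(B,R,Y): not NE [P1→C gives 9>5; P2→Q gives 5>4]
(B,R,Z): not NE [P2→Q gives 6>4; P3→Y gives 9>5]
(B,R,W): not NE [P1→D gives 9>2; P3→Y gives 9>5]
(C,P,X): not NE [P1→B gives 9>5; P2→Q gives 8>7; P3→Y gives 7>2]
(C,P,Y): NE
(C,P,Z): not NE [P2→R gives 7>1; P3→Y gives 7>1]
(C,P,W): not NE [P1→A gives 9>4; P2→Q gives 3>0; P3→Y gives 7>5]
(C,Q,X): not NE [P1→A gives 9>0; P3→W gives 11>5]
(C,Q,Y): not NE [P1→D gives 8>1; P2→P gives 9>5; P3→W gives 11>0]
(C,Q,Z): not NE [P1→A gives 8>0; P2→R gives 7>0; P3→W gives 11>9]
(C,Q,W): NE
(C,R,X): not NE [P2→Q gives 8>2; P3→Y gives 8>2]
(C,R,Y): not NE [P2→P gives 9>3]
(C,R,Z): not NE [P3→Y gives 8>4]
(C,R,W): not NE [P1→D gives 9>0; P2→Q gives 3>1; P3→Y gives 8>5]
(D,P,X): not NE [P1→B gives 9>2; P3→Y gives 9>8]
(D,P,Y): not NE [P1→C gives 7>1]
(D,P,Z): not NE [P1→C gives 8>2; P2→R gives 9>8; P3→Y gives 9>4]
(D,P,W): not NE [P1→A gives 9>2; P2→R gives 6>0; P3→Y gives 9>8]
(D,Q,X): not NE [P1→A gives 9>6; P2→P gives 7>5; P3→Z gives 6>0]
(D,Q,Y): not NE [P2→P gives 9>2; P3→Z gives 6>4]
(D,Q,Z): not NE [P1→A gives 8>6; P2→R gives 9>8]
(D,Q,W): not NE [P1→C gives 7>6; P2→R gives 6>2; P3→Z gives 6>5]
(D,R,X): not NE [P1→C gives 6>3; P2→P gives 7>1]
(D,R,Y): not NE [P1→C gives 9>8; P2→P gives 9>0; P3→X gives 8>3]
(D,R,Z): not NE [P1→C gives 9>1; P3→X gives 8>6]
(D,R,W): not NE [P3→X gives 8>6]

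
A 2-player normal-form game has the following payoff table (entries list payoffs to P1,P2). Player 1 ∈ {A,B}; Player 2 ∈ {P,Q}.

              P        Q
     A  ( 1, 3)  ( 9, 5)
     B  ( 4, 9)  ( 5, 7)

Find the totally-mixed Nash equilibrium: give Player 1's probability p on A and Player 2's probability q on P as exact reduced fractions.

(p,q) = (1/2, 4/7)

P1 indiff ⇒ q·1+(1-q)·9 = q·4+(1-q)·5 ⇒ q(-3) = (1-q)(-4) ⇒ q = 4/7
P2 indiff ⇒ p·3+(1-p)·9 = p·5+(1-p)·7 ⇒ p(-2) = (1-p)(-2) ⇒ p = 1/2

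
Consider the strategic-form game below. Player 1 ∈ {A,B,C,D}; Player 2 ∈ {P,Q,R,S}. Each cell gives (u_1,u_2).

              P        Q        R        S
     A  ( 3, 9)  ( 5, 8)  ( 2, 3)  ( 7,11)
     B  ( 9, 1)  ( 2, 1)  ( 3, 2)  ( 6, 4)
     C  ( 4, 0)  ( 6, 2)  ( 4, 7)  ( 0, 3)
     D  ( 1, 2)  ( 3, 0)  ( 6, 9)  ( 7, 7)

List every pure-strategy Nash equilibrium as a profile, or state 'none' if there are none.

Nash profiles: (A,S), (D,R)

(A,P): not NE [P1→B gives 9>3; P2→S gives 11>9]
(A,Q): not NE [P1→C gives 6>5; P2→S gives 11>8]
(A,R): not NE [P1→D gives 6>2; P2→S gives 11>3]
(A,S): NE
(B,P): not NE [P2→S gives 4>1]
(B,Q): not NE [P1→C gives 6>2; P2→S gives 4>1]
(B,R): not NE [P1→D gives 6>3; P2→S gives 4>2]
(B,S): not NE [P1→D gives 7>6]
(C,P): not NE [P1→B gives 9>4; P2→R gives 7>0]
(C,Q): not NE [P2→R gives 7>2]
(C,R): not NE [P1→D gives 6>4]
(C,S): not NE [P1→D gives 7>0; P2→R gives 7>3]
(D,P): not NE [P1→B gives 9>1; P2→R gives 9>2]
(D,Q): not NE [P1→C gives 6>3; P2→R gives 9>0]
(D,R): NE
(D,S): not NE [P2→R gives 9>7]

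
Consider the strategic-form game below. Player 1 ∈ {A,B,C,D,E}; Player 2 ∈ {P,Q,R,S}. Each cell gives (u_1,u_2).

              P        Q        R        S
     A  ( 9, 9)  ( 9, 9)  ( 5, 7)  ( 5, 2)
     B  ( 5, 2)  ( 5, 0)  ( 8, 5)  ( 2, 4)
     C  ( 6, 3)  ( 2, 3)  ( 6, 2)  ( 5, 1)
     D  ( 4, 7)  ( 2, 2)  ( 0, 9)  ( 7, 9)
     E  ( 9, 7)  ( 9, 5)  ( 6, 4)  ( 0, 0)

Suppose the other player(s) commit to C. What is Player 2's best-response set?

u_2(P vs C) = 3
u_2(Q vs C) = 3
u_2(R vs C) = 2
u_2(S vs C) = 1
max payoff 3 at {P,Q}

argmax u_2 = {P,Q}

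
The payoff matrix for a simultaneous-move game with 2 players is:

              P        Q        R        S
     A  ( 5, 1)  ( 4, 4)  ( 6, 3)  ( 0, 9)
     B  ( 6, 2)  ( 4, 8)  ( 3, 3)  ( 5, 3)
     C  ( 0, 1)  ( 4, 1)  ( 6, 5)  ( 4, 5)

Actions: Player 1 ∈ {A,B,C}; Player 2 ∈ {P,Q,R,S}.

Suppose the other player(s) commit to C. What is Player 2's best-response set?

u_2(P vs C) = 1
u_2(Q vs C) = 1
u_2(R vs C) = 5
u_2(S vs C) = 5
max payoff 5 at {R,S}

argmax u_2 = {R,S}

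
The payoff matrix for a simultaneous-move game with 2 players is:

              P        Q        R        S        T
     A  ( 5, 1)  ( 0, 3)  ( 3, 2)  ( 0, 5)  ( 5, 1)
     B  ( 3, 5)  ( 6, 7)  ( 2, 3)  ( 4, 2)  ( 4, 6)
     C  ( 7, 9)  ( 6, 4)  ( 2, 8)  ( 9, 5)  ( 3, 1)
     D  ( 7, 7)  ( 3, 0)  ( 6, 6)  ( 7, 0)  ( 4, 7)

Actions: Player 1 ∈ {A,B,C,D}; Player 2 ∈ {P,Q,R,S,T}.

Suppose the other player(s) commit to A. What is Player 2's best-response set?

u_2(P vs A) = 1
u_2(Q vs A) = 3
u_2(R vs A) = 2
u_2(S vs A) = 5
u_2(T vs A) = 1
max payoff 5 at {S}

P2 best: {S}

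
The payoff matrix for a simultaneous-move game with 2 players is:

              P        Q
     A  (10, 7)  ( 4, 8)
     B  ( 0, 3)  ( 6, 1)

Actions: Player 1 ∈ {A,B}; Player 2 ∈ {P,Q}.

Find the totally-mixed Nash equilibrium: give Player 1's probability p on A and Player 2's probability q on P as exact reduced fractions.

P1 indiff ⇒ q·10+(1-q)·4 = q·0+(1-q)·6 ⇒ q(10) = (1-q)(2) ⇒ q = 1/6
P2 indiff ⇒ p·7+(1-p)·3 = p·8+(1-p)·1 ⇒ p(-1) = (1-p)(-2) ⇒ p = 2/3

p=2/3, q=1/6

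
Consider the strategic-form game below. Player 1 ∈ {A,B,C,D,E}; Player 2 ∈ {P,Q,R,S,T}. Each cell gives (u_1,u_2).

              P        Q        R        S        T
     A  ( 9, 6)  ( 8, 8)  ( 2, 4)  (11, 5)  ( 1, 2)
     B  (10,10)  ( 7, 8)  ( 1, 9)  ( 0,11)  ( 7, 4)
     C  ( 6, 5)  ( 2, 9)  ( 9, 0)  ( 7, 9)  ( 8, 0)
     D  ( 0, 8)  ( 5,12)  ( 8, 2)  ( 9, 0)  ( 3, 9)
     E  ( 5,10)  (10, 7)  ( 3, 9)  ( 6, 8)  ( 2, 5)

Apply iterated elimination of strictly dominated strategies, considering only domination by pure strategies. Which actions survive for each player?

Remaining: P1:{A,B,E} P2:{P,Q,S}

P2 drop R (P beats it: A:6>4 B:10>9 C:5>0 D:8>2 E:10>9)
P2 drop T (Q beats it: A:8>2 B:8>4 C:9>0 D:12>9 E:7>5)
P1 drop C (A beats it: P:9>6 Q:8>2 S:11>7)
P1 drop D (A beats it: P:9>0 Q:8>5 S:11>9)
P1→{A,B,E} P2→{P,Q,S}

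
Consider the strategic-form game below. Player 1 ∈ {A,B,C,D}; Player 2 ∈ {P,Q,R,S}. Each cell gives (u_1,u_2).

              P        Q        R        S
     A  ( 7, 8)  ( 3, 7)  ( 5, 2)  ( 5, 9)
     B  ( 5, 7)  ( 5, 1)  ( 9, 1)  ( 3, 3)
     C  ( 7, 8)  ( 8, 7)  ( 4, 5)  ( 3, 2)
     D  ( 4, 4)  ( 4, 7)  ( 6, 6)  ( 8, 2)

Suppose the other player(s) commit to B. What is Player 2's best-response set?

BR_2 = {P}

u_2(P vs B) = 7
u_2(Q vs B) = 1
u_2(R vs B) = 1
u_2(S vs B) = 3
max payoff 7 at {P}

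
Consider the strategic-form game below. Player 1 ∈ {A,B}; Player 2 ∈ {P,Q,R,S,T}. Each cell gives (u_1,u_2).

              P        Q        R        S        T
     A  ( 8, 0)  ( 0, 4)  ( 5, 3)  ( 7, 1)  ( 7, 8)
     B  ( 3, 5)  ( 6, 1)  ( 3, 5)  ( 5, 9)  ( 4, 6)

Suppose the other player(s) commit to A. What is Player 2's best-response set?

u_2(P vs A) = 0
u_2(Q vs A) = 4
u_2(R vs A) = 3
u_2(S vs A) = 1
u_2(T vs A) = 8
max payoff 8 at {T}

P2 best: {T}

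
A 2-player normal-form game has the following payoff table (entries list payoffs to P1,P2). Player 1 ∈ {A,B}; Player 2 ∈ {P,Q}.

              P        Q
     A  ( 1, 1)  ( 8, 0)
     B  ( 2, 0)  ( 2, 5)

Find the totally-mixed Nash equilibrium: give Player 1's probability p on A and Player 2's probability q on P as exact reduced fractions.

P1 indiff ⇒ q·1+(1-q)·8 = q·2+(1-q)·2 ⇒ q(-1) = (1-q)(-6) ⇒ q = 6/7
P2 indiff ⇒ p·1+(1-p)·0 = p·0+(1-p)·5 ⇒ p(1) = (1-p)(5) ⇒ p = 5/6

P1 mixes 5/6 on A; P2 mixes 6/7 on P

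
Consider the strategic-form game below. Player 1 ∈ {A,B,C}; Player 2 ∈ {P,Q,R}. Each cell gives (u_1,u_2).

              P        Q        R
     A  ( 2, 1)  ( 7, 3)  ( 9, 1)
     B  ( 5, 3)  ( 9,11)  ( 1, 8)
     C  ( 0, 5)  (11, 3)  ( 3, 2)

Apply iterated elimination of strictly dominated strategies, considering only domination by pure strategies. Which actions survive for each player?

P2 drop R (Q beats it: A:3>1 B:11>8 C:3>2)
P1 drop A (B beats it: P:5>2 Q:9>7)
P1→{B,C} P2→{P,Q}

Survivors P1:{B,C} P2:{P,Q}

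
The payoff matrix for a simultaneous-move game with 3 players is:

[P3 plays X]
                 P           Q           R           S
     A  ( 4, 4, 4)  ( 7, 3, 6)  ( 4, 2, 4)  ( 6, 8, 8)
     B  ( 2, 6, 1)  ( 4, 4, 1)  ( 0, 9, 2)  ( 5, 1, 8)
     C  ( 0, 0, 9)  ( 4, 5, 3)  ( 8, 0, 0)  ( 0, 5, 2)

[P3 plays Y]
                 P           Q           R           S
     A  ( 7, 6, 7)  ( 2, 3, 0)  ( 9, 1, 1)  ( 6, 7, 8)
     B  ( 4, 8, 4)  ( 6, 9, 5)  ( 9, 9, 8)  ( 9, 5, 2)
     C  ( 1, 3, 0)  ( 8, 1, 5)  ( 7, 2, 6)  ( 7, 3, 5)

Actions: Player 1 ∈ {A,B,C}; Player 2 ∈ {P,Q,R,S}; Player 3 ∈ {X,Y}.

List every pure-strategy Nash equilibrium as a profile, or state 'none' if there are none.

Nash profiles: (A,S,X), (B,R,Y)

(A,P,X): not NE [P2→S gives 8>4; P3→Y gives 7>4]
(A,P,Y): not NE [P2→S gives 7>6]
(A,Q,X): not NE [P2→S gives 8>3]
(A,Q,Y): not NE [P1→C gives 8>2; P2→S gives 7>3; P3→X gives 6>0]
(A,R,X): not NE [P1→C gives 8>4; P2→S gives 8>2]
(A,R,Y): not NE [P2→S gives 7>1; P3→X gives 4>1]
(A,S,X): NE
(A,S,Y): not NE [P1→B gives 9>6]
(B,P,X): not NE [P1→A gives 4>2; P2→R gives 9>6; P3→Y gives 4>1]
(B,P,Y): not NE [P1→A gives 7>4; P2→R gives 9>8]
(B,Q,X): not NE [P1→A gives 7>4; P2→R gives 9>4; P3→Y gives 5>1]
(B,Q,Y): not NE [P1→C gives 8>6]
(B,R,X): not NE [P1→C gives 8>0; P3→Y gives 8>2]
(B,R,Y): NE
(B,S,X): not NE [P1→A gives 6>5; P2→R gives 9>1]
(B,S,Y): not NE [P2→R gives 9>5; P3→X gives 8>2]
(C,P,X): not NE [P1→A gives 4>0; P2→S gives 5>0]
(C,P,Y): not NE [P1→A gives 7>1; P3→X gives 9>0]
(C,Q,X): not NE [P1→A gives 7>4; P3→Y gives 5>3]
(C,Q,Y): not NE [P2→S gives 3>1]
(C,R,X): not NE [P2→S gives 5>0; P3→Y gives 6>0]
(C,R,Y): not NE [P1→B gives 9>7; P2→S gives 3>2]
(C,S,X): not NE [P1→A gives 6>0; P3→Y gives 5>2]
(C,S,Y): not NE [P1→B gives 9>7]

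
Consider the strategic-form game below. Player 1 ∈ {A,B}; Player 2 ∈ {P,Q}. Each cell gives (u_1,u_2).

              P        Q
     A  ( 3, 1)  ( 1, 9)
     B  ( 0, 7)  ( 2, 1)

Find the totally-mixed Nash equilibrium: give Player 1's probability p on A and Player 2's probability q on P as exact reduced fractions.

P1 mixes 3/7 on A; P2 mixes 1/4 on P

P1 indiff ⇒ q·3+(1-q)·1 = q·0+(1-q)·2 ⇒ q(3) = (1-q)(1) ⇒ q = 1/4
P2 indiff ⇒ p·1+(1-p)·7 = p·9+(1-p)·1 ⇒ p(-8) = (1-p)(-6) ⇒ p = 3/7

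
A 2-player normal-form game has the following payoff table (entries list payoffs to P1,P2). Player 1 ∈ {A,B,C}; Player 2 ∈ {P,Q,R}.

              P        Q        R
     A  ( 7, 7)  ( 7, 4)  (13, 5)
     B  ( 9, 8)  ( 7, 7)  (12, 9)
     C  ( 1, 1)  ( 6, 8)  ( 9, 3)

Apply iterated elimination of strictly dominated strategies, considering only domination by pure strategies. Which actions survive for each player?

IESDS → P1:{A,B} P2:{P,R}

P1 drop C (A beats it: P:7>1 Q:7>6 R:13>9)
P2 drop Q (P beats it: A:7>4 B:8>7)
P1→{A,B} P2→{P,R}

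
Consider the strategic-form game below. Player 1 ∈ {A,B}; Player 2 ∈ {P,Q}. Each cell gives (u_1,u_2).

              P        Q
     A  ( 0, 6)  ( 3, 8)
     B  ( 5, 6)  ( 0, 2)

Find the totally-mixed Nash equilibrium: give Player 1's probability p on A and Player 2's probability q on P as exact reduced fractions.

P1 indiff ⇒ q·0+(1-q)·3 = q·5+(1-q)·0 ⇒ q(-5) = (1-q)(-3) ⇒ q = 3/8
P2 indiff ⇒ p·6+(1-p)·6 = p·8+(1-p)·2 ⇒ p(-2) = (1-p)(-4) ⇒ p = 2/3

(p,q) = (2/3, 3/8)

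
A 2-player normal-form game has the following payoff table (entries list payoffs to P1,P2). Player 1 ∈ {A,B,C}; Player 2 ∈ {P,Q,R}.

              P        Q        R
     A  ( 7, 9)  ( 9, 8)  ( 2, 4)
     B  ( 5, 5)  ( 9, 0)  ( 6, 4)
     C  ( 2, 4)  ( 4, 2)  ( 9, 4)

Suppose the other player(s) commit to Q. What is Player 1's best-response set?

P1 best: {A,B}

u_1(A vs Q) = 9
u_1(B vs Q) = 9
u_1(C vs Q) = 4
max payoff 9 at {A,B}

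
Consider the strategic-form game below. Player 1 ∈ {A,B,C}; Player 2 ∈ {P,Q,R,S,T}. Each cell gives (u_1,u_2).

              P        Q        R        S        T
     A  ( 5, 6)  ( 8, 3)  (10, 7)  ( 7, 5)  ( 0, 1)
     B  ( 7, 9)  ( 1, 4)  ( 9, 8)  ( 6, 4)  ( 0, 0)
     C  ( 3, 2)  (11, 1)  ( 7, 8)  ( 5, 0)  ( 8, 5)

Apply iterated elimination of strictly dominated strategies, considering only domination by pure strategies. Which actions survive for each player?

P2 drop Q (P beats it: A:6>3 B:9>4 C:2>1)
P2 drop S (P beats it: A:6>5 B:9>4 C:2>0)
P2 drop T (R beats it: A:7>1 B:8>0 C:8>5)
P1 drop C (A beats it: P:5>3 R:10>7)
P1→{A,B} P2→{P,R}

Remaining: P1:{A,B} P2:{P,R}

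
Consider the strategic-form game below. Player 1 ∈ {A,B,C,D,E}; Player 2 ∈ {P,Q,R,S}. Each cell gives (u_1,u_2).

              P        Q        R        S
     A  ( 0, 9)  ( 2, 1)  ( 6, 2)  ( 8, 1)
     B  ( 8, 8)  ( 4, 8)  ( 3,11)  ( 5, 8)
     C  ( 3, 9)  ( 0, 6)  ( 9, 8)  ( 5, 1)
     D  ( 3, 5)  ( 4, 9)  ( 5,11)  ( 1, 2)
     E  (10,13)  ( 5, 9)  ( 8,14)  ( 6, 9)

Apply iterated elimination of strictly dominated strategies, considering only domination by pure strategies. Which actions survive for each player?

IESDS → P1:{C,E} P2:{P,R}

P1 drop B (E beats it: P:10>8 Q:5>4 R:8>3 S:6>5)
P1 drop D (E beats it: P:10>3 Q:5>4 R:8>5 S:6>1)
P2 drop Q (P beats it: A:9>1 C:9>6 E:13>9)
P2 drop S (P beats it: A:9>1 C:9>1 E:13>9)
P1 drop A (C beats it: P:3>0 R:9>6)
P1→{C,E} P2→{P,R}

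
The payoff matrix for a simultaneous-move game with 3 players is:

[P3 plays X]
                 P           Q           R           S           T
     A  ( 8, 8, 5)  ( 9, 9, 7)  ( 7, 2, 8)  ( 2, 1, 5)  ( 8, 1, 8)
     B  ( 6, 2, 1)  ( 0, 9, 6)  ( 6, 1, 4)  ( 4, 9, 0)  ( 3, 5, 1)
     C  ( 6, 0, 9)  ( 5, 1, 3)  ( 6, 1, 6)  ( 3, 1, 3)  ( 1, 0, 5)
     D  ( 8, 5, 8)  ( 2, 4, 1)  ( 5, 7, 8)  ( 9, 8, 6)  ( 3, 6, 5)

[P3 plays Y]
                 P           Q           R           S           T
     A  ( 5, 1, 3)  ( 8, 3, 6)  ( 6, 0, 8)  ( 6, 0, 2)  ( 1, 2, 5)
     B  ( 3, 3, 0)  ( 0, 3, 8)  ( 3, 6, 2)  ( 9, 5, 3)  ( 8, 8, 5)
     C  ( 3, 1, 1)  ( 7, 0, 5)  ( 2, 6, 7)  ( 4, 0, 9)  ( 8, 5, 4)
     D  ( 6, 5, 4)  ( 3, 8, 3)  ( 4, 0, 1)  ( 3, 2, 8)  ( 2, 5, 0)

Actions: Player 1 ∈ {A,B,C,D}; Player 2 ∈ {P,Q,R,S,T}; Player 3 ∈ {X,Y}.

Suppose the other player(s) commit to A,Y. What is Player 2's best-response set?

BR_2 = {Q}

u_2(P vs A,Y) = 1
u_2(Q vs A,Y) = 3
u_2(R vs A,Y) = 0
u_2(S vs A,Y) = 0
u_2(T vs A,Y) = 2
max payoff 3 at {Q}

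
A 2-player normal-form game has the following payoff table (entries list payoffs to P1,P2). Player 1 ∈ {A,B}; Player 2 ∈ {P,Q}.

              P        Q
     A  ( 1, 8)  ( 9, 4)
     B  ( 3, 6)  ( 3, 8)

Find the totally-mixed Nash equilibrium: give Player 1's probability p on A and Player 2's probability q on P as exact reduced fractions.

P1 indiff ⇒ q·1+(1-q)·9 = q·3+(1-q)·3 ⇒ q(-2) = (1-q)(-6) ⇒ q = 3/4
P2 indiff ⇒ p·8+(1-p)·6 = p·4+(1-p)·8 ⇒ p(4) = (1-p)(2) ⇒ p = 1/3

p=1/3, q=3/4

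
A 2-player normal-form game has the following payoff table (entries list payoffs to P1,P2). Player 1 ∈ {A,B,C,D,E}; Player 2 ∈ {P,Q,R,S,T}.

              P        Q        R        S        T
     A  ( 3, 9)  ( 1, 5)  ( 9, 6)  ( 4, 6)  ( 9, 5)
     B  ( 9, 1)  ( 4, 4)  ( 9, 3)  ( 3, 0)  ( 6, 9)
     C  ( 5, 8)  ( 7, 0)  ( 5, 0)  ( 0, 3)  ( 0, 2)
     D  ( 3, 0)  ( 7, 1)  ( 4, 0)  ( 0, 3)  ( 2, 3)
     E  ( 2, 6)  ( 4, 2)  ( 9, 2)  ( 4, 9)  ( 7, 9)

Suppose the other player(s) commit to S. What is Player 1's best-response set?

u_1(A vs S) = 4
u_1(B vs S) = 3
u_1(C vs S) = 0
u_1(D vs S) = 0
u_1(E vs S) = 4
max payoff 4 at {A,E}

argmax u_1 = {A,E}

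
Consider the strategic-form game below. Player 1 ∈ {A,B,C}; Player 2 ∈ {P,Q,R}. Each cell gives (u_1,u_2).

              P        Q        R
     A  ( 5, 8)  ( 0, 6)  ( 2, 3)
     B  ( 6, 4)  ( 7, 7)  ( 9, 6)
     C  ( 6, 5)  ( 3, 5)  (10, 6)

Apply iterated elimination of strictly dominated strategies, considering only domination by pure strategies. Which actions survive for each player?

Remaining: P1:{B,C} P2:{Q,R}

P1 drop A (B beats it: P:6>5 Q:7>0 R:9>2)
P2 drop P (R beats it: B:6>4 C:6>5)
P1→{B,C} P2→{Q,R}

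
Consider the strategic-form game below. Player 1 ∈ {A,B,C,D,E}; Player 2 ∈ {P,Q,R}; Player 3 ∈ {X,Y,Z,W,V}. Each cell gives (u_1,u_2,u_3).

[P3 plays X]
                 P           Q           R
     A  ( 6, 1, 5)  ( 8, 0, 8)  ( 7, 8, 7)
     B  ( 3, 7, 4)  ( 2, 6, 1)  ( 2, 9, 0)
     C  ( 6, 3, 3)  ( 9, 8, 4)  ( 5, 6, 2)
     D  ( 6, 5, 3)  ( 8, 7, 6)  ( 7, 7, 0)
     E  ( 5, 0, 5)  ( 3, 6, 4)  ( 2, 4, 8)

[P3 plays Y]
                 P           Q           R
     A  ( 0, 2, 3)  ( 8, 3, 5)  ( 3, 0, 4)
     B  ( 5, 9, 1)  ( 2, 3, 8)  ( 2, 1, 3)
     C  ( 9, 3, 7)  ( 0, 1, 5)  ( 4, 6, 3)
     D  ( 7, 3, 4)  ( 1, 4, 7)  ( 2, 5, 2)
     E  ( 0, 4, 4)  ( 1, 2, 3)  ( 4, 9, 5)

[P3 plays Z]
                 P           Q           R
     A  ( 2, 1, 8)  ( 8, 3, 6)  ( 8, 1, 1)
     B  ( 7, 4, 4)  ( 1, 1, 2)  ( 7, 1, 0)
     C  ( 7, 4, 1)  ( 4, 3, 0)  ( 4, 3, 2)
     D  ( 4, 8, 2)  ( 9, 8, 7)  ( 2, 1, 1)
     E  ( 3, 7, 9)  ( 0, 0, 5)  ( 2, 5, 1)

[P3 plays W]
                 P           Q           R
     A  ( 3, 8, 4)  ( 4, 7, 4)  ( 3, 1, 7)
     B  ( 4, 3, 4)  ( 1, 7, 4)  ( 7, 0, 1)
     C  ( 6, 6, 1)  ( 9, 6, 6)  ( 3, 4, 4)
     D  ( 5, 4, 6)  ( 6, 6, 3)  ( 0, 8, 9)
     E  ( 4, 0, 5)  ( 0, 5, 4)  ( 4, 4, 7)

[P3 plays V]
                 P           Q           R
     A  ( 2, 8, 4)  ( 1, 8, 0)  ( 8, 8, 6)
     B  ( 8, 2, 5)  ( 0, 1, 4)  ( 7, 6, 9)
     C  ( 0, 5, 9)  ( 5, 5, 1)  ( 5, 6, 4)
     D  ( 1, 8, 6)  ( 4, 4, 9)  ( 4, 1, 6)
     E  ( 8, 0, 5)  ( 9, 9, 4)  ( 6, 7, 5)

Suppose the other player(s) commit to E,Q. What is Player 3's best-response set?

u_3(X vs E,Q) = 4
u_3(Y vs E,Q) = 3
u_3(Z vs E,Q) = 5
u_3(W vs E,Q) = 4
u_3(V vs E,Q) = 4
max payoff 5 at {Z}

P3 best: {Z}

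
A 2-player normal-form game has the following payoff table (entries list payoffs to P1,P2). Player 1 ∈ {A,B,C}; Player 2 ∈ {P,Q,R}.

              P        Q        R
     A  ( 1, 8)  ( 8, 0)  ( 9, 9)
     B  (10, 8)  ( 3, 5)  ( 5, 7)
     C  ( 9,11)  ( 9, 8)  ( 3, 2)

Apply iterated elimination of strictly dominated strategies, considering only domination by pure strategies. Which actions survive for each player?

IESDS → P1:{A,B} P2:{P,R}

P2 drop Q (P beats it: A:8>0 B:8>5 C:11>8)
P1 drop C (B beats it: P:10>9 R:5>3)
P1→{A,B} P2→{P,R}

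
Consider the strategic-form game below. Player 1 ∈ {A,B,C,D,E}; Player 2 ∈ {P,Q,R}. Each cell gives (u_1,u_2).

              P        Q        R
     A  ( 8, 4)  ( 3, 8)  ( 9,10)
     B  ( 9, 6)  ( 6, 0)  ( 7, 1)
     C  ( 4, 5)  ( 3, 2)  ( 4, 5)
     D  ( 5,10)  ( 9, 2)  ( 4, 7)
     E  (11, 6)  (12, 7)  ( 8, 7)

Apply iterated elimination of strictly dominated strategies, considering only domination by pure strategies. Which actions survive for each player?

P1 drop B (E beats it: P:11>9 Q:12>6 R:8>7)
P1 drop C (E beats it: P:11>4 Q:12>3 R:8>4)
P1 drop D (E beats it: P:11>5 Q:12>9 R:8>4)
P2 drop P (Q beats it: A:8>4 E:7>6)
P1→{A,E} P2→{Q,R}

Survivors P1:{A,E} P2:{Q,R}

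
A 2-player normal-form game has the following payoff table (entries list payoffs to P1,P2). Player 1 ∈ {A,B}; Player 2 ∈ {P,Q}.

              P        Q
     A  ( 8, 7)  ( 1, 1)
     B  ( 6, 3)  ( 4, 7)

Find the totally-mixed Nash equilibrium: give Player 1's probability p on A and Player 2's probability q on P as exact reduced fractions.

P1 mixes 2/5 on A; P2 mixes 3/5 on P

P1 indiff ⇒ q·8+(1-q)·1 = q·6+(1-q)·4 ⇒ q(2) = (1-q)(3) ⇒ q = 3/5
P2 indiff ⇒ p·7+(1-p)·3 = p·1+(1-p)·7 ⇒ p(6) = (1-p)(4) ⇒ p = 2/5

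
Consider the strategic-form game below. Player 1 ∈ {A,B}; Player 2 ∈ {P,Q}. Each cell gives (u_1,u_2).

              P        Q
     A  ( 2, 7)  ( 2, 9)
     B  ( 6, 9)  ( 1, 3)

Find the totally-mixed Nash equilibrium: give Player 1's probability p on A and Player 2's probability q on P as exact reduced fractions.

P1 indiff ⇒ q·2+(1-q)·2 = q·6+(1-q)·1 ⇒ q(-4) = (1-q)(-1) ⇒ q = 1/5
P2 indiff ⇒ p·7+(1-p)·9 = p·9+(1-p)·3 ⇒ p(-2) = (1-p)(-6) ⇒ p = 3/4

(p,q) = (3/4, 1/5)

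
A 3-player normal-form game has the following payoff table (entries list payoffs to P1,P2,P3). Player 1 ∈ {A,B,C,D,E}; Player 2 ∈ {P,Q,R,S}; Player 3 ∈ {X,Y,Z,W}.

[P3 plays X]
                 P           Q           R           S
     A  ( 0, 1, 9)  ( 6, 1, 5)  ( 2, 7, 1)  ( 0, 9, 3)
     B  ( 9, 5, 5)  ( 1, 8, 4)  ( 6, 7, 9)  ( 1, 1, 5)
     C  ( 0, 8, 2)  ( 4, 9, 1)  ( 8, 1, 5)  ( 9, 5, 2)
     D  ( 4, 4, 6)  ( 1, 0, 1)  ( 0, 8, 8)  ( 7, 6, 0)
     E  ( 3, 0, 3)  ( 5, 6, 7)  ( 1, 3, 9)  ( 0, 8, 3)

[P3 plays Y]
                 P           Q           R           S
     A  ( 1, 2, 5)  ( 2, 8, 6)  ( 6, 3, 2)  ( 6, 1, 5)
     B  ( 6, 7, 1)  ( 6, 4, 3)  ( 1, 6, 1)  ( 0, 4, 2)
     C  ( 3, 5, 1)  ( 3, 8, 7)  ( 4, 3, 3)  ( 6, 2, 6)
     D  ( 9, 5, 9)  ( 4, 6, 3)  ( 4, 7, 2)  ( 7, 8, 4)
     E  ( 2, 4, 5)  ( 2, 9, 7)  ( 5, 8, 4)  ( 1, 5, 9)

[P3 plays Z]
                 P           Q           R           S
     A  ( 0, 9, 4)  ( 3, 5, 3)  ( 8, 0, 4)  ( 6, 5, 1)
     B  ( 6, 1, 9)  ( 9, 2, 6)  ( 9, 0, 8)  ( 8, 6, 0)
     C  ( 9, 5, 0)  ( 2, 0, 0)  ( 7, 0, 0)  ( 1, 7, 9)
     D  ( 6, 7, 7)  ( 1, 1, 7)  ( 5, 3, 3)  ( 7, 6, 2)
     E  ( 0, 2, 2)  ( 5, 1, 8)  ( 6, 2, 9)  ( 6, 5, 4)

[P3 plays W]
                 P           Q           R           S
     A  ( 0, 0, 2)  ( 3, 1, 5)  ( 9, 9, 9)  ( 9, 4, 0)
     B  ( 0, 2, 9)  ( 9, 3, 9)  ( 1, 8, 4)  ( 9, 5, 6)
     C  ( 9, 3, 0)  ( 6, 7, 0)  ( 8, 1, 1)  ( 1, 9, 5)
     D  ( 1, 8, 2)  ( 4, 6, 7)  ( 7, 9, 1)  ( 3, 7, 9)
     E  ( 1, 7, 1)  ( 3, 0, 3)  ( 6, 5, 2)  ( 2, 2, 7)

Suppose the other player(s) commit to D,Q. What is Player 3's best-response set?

BR_3 = {Z,W}

u_3(X vs D,Q) = 1
u_3(Y vs D,Q) = 3
u_3(Z vs D,Q) = 7
u_3(W vs D,Q) = 7
max payoff 7 at {Z,W}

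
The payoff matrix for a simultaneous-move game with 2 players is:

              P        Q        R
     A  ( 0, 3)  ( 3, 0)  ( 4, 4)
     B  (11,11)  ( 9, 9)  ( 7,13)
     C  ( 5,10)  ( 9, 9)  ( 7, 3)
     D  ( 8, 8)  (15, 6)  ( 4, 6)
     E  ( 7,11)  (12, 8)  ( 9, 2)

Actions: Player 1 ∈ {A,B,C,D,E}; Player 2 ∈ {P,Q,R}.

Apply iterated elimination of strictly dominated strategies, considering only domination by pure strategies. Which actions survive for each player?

P1 drop A (B beats it: P:11>0 Q:9>3 R:7>4)
P1 drop C (E beats it: P:7>5 Q:12>9 R:9>7)
P2 drop Q (P beats it: B:11>9 D:8>6 E:11>8)
P1 drop D (B beats it: P:11>8 R:7>4)
P1→{B,E} P2→{P,R}

Remaining: P1:{B,E} P2:{P,R}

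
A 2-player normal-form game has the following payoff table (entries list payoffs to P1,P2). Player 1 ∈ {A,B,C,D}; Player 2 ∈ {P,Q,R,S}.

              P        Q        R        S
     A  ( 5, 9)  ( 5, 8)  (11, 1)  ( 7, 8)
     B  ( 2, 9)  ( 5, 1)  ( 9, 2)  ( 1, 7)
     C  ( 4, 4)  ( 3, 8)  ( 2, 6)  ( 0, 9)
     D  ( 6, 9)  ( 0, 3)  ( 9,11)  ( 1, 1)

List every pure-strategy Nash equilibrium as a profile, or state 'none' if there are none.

(A,P): not NE [P1→D gives 6>5]
(A,Q): not NE [P2→P gives 9>8]
(A,R): not NE [P2→P gives 9>1]
(A,S): not NE [P2→P gives 9>8]
(B,P): not NE [P1→D gives 6>2]
(B,Q): not NE [P2→P gives 9>1]
(B,R): not NE [P1→A gives 11>9; P2→P gives 9>2]
(B,S): not NE [P1→A gives 7>1; P2→P gives 9>7]
(C,P): not NE [P1→D gives 6>4; P2→S gives 9>4]
(C,Q): not NE [P1→B gives 5>3; P2→S gives 9>8]
(C,R): not NE [P1→A gives 11>2; P2→S gives 9>6]
(C,S): not NE [P1→A gives 7>0]
(D,P): not NE [P2→R gives 11>9]
(D,Q): not NE [P1→B gives 5>0; P2→R gives 11>3]
(D,R): not NE [P1→A gives 11>9]
(D,S): not NE [P1→A gives 7>1; P2→R gives 11>1]

No pure NE.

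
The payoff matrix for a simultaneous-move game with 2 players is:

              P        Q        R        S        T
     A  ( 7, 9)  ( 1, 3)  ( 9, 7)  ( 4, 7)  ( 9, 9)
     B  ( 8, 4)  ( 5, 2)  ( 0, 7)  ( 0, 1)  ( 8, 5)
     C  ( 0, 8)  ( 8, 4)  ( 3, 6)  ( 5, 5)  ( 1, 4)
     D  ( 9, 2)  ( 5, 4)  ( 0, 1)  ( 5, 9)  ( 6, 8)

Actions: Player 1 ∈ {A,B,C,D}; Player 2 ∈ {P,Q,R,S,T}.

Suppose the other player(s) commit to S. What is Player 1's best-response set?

P1 best: {C,D}

u_1(A vs S) = 4
u_1(B vs S) = 0
u_1(C vs S) = 5
u_1(D vs S) = 5
max payoff 5 at {C,D}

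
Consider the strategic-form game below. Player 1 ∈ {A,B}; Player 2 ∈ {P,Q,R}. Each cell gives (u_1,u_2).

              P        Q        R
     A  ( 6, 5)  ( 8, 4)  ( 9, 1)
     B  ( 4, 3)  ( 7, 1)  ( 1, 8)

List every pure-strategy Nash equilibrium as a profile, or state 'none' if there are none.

NE set: (A,P)

(A,P): NE
(A,Q): not NE [P2→P gives 5>4]
(A,R): not NE [P2→P gives 5>1]
(B,P): not NE [P1→A gives 6>4; P2→R gives 8>3]
(B,Q): not NE [P1→A gives 8>7; P2→R gives 8>1]
(B,R): not NE [P1→A gives 9>1]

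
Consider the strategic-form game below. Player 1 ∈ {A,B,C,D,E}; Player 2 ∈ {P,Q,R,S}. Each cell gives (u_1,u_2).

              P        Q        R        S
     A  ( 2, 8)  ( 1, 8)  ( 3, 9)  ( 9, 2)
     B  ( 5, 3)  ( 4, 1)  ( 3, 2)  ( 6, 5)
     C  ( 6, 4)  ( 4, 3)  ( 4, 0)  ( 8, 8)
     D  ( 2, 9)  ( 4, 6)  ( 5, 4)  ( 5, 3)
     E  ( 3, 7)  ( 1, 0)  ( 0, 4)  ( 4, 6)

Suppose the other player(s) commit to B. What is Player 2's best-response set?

P2 best: {S}

u_2(P vs B) = 3
u_2(Q vs B) = 1
u_2(R vs B) = 2
u_2(S vs B) = 5
max payoff 5 at {S}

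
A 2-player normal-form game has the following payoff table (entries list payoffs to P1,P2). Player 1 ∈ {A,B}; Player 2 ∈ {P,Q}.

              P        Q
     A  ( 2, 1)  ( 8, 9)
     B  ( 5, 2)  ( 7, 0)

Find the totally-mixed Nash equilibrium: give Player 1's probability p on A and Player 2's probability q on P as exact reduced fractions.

P1 mixes 1/5 on A; P2 mixes 1/4 on P

P1 indiff ⇒ q·2+(1-q)·8 = q·5+(1-q)·7 ⇒ q(-3) = (1-q)(-1) ⇒ q = 1/4
P2 indiff ⇒ p·1+(1-p)·2 = p·9+(1-p)·0 ⇒ p(-8) = (1-p)(-2) ⇒ p = 1/5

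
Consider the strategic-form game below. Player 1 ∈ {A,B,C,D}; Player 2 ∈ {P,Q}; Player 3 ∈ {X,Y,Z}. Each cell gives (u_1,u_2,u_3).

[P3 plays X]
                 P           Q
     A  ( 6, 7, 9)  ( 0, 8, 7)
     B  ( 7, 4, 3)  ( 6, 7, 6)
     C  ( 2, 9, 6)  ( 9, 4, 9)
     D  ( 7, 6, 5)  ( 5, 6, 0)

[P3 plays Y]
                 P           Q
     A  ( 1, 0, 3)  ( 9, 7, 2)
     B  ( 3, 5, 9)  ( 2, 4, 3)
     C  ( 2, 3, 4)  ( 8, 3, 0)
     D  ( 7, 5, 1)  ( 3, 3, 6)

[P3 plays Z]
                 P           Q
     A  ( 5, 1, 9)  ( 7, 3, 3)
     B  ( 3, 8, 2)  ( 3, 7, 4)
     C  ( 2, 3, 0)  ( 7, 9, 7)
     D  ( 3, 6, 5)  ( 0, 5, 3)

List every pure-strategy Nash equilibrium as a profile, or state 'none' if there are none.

(A,P,X): not NE [P1→D gives 7>6; P2→Q gives 8>7]
(A,P,Y): not NE [P1→D gives 7>1; P2→Q gives 7>0; P3→Z gives 9>3]
(A,P,Z): not NE [P2→Q gives 3>1]
(A,Q,X): not NE [P1→C gives 9>0]
(A,Q,Y): not NE [P3→X gives 7>2]
(A,Q,Z): not NE [P3→X gives 7>3]
(B,P,X): not NE [P2→Q gives 7>4; P3→Y gives 9>3]
(B,P,Y): not NE [P1→D gives 7>3]
(B,P,Z): not NE [P1→A gives 5>3; P3→Y gives 9>2]
(B,Q,X): not NE [P1→C gives 9>6]
(B,Q,Y): not NE [P1→A gives 9>2; P2→P gives 5>4; P3→X gives 6>3]
(B,Q,Z): not NE [P1→C gives 7>3; P2→P gives 8>7; P3→X gives 6>4]
(C,P,X): not NE [P1→D gives 7>2]
(C,P,Y): not NE [P1→D gives 7>2; P3→X gives 6>4]
(C,P,Z): not NE [P1→A gives 5>2; P2→Q gives 9>3; P3→X gives 6>0]
(C,Q,X): not NE [P2→P gives 9>4]
(C,Q,Y): not NE [P1→A gives 9>8; P3→X gives 9>0]
(C,Q,Z): not NE [P3→X gives 9>7]
(D,P,X): NE
(D,P,Y): not NE [P3→Z gives 5>1]
(D,P,Z): not NE [P1→A gives 5>3]
(D,Q,X): not NE [P1→C gives 9>5; P3→Y gives 6>0]
(D,Q,Y): not NE [P1→A gives 9>3; P2→P gives 5>3]
(D,Q,Z): not NE [P1→C gives 7>0; P2→P gives 6>5; P3→Y gives 6>3]

NE set: (D,P,X)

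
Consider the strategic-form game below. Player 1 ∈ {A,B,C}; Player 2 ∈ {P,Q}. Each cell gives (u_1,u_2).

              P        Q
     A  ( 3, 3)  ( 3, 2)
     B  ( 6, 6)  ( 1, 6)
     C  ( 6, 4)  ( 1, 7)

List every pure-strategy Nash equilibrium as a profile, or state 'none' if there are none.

(A,P): not NE [P1→C gives 6>3]
(A,Q): not NE [P2→P gives 3>2]
(B,P): NE
(B,Q): not NE [P1→A gives 3>1]
(C,P): not NE [P2→Q gives 7>4]
(C,Q): not NE [P1→A gives 3>1]

Nash profiles: (B,P)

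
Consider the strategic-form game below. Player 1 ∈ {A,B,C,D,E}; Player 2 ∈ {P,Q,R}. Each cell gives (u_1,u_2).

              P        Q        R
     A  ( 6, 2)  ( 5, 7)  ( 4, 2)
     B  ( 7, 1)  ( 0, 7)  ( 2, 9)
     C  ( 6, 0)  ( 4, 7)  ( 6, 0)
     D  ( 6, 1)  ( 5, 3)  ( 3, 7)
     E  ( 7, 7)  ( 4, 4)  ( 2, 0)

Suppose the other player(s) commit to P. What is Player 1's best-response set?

u_1(A vs P) = 6
u_1(B vs P) = 7
u_1(C vs P) = 6
u_1(D vs P) = 6
u_1(E vs P) = 7
max payoff 7 at {B,E}

argmax u_1 = {B,E}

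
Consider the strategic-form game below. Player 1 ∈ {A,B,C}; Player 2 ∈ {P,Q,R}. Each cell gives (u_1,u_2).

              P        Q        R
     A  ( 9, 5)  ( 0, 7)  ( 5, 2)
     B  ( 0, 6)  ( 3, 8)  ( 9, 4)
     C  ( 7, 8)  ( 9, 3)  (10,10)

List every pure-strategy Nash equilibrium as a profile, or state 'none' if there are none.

NE set: (C,R)

(A,P): not NE [P2→Q gives 7>5]
(A,Q): not NE [P1→C gives 9>0]
(A,R): not NE [P1→C gives 10>5; P2→Q gives 7>2]
(B,P): not NE [P1→A gives 9>0; P2→Q gives 8>6]
(B,Q): not NE [P1→C gives 9>3]
(B,R): not NE [P1→C gives 10>9; P2→Q gives 8>4]
(C,P): not NE [P1→A gives 9>7; P2→R gives 10>8]
(C,Q): not NE [P2→R gives 10>3]
(C,R): NE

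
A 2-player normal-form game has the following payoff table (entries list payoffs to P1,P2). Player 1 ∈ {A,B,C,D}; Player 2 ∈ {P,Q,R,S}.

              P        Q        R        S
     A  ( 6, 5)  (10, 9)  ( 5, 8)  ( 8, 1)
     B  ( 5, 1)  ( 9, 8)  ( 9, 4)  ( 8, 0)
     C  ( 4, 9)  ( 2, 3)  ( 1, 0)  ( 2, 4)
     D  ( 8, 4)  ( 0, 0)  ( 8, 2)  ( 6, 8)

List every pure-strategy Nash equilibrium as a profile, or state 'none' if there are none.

(A,P): not NE [P1→D gives 8>6; P2→Q gives 9>5]
(A,Q): NE
(A,R): not NE [P1→B gives 9>5; P2→Q gives 9>8]
(A,S): not NE [P2→Q gives 9>1]
(B,P): not NE [P1→D gives 8>5; P2→Q gives 8>1]
(B,Q): not NE [P1→A gives 10>9]
(B,R): not NE [P2→Q gives 8>4]
(B,S): not NE [P2→Q gives 8>0]
(C,P): not NE [P1→D gives 8>4]
(C,Q): not NE [P1→A gives 10>2; P2→P gives 9>3]
(C,R): not NE [P1→B gives 9>1; P2→P gives 9>0]
(C,S): not NE [P1→B gives 8>2; P2→P gives 9>4]
(D,P): not NE [P2→S gives 8>4]
(D,Q): not NE [P1→A gives 10>0; P2→S gives 8>0]
(D,R): not NE [P1→B gives 9>8; P2→S gives 8>2]
(D,S): not NE [P1→B gives 8>6]

NE set: (A,Q)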